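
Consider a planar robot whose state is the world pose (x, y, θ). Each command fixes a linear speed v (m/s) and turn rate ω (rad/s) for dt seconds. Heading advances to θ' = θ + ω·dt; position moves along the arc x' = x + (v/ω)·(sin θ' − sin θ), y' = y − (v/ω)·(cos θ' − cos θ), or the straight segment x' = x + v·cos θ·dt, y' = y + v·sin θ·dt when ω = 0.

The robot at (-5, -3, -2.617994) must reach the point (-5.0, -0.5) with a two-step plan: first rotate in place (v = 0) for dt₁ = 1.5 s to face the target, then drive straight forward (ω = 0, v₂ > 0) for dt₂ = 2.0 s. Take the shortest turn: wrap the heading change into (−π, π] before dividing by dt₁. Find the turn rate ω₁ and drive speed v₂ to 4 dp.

ω₁ = -1.3963, v₂ = 1.2500

heading to target = atan2(-0.5−-3, -5−-5) = 1.5708
Δθ = wrap(1.5708 − -2.6180) = -2.0944; ω₁ = Δθ/dt₁ = -1.3963
distance = √((-5−-5)² + (-0.5−-3)²) = 2.5000; v₂ = distance/dt₂ = 1.2500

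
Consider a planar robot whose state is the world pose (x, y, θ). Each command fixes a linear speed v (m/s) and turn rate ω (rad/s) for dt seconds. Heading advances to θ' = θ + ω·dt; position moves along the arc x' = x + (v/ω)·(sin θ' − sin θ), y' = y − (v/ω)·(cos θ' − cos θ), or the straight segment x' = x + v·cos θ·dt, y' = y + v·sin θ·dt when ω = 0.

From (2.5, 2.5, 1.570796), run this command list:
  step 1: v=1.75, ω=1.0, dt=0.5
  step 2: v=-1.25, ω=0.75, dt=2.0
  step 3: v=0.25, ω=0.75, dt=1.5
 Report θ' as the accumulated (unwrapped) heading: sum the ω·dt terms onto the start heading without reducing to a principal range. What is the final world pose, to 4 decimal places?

step 1: θ'=2.0708 (R=1.7500) → pose (2.2858, 3.3390, 2.0708)
step 2: θ'=3.5708 (R=-1.6667) → pose (4.4420, 2.6225, 3.5708)
step 3: θ'=4.6958 (R=0.3333) → pose (4.2474, 2.3250, 4.6958)

(4.2474, 2.3250, 4.6958)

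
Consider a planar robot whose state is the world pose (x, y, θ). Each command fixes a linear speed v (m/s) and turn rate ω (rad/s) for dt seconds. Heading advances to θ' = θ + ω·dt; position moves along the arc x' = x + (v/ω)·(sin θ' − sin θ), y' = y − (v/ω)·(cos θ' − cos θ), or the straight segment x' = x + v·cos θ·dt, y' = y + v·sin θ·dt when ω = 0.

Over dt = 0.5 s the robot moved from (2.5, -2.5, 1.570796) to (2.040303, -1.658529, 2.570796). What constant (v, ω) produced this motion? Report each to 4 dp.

v = 2.0000, ω = 2.0000

Δθ = 2.570796 − 1.570796 = 1.000000
ω = Δθ/dt = 1.000000/0.5 = 2.0000
R = −Δy/(cos θ' − cos θ) = 1.0000
v = R·ω = 1.0000·2.0000 = 2.0000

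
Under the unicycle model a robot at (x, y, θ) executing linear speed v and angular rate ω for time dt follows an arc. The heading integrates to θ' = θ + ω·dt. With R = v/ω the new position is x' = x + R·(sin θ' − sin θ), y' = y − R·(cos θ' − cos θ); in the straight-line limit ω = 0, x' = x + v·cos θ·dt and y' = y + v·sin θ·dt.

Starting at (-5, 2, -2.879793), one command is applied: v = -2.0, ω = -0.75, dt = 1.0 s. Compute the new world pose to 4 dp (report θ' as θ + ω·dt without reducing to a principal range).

(-3.0590, 1.7793, -3.6298)

θ' = -2.8798 + -0.75·1.0 = -3.6298
R = v/ω = -2.0/-0.75 = 2.6667
x' = -5 + 2.6667·(sin -3.6298 − sin -2.8798) = -3.0590
y' = 2 − 2.6667·(cos -3.6298 − cos -2.8798) = 1.7793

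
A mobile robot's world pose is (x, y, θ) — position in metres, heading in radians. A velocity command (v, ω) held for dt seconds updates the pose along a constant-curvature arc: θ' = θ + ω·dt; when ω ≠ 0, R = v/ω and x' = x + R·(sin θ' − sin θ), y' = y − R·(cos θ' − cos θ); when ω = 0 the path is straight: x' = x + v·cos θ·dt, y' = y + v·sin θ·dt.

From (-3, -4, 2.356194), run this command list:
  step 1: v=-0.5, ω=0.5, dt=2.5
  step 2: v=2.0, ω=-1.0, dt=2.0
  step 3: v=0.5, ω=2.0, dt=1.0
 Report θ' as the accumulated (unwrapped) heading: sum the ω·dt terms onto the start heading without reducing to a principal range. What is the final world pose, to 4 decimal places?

(-5.1016, -2.2550, 3.6062)

step 1: θ'=3.6062 (R=-1.0000) → pose (-1.8448, -4.1869, 3.6062)
step 2: θ'=1.6062 (R=-2.0000) → pose (-4.7397, -2.4697, 1.6062)
step 3: θ'=3.6062 (R=0.2500) → pose (-5.1016, -2.2550, 3.6062)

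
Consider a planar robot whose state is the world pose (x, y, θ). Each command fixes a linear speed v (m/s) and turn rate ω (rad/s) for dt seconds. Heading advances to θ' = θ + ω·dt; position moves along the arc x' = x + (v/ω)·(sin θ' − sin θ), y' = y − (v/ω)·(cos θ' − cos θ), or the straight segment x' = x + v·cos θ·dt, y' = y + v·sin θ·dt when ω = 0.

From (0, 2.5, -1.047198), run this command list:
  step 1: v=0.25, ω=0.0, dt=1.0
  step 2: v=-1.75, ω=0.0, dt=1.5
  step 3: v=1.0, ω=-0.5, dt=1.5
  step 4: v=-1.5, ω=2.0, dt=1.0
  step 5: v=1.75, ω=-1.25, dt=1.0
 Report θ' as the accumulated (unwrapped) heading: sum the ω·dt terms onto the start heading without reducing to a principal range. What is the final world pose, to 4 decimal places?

(-0.3581, 3.3395, -1.0472)

step 1: θ'=-1.0472 (straight) → pose (0.1250, 2.2835, -1.0472)
step 2: θ'=-1.0472 (straight) → pose (-1.1875, 4.5568, -1.0472)
step 3: θ'=-1.7972 (R=-2.0000) → pose (-0.9706, 3.1079, -1.7972)
step 4: θ'=0.2028 (R=-0.7500) → pose (-1.8525, 4.0109, 0.2028)
step 5: θ'=-1.0472 (R=-1.4000) → pose (-0.3581, 3.3395, -1.0472)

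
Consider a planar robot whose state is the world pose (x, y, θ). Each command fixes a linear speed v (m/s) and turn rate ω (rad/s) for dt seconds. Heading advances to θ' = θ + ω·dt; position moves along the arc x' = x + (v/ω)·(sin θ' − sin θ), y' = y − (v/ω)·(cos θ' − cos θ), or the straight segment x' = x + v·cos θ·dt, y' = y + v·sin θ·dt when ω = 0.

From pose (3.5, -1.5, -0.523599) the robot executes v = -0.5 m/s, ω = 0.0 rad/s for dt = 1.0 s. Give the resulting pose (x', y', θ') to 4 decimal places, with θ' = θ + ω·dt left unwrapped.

θ' = -0.5236 + 0.0·1.0 = -0.5236
ω = 0 → straight: x' = 3.5 + -0.5·cos(-0.5236)·1.0 = 3.0670
y' = -1.5 + -0.5·sin(-0.5236)·1.0 = -1.2500

(3.0670, -1.2500, -0.5236)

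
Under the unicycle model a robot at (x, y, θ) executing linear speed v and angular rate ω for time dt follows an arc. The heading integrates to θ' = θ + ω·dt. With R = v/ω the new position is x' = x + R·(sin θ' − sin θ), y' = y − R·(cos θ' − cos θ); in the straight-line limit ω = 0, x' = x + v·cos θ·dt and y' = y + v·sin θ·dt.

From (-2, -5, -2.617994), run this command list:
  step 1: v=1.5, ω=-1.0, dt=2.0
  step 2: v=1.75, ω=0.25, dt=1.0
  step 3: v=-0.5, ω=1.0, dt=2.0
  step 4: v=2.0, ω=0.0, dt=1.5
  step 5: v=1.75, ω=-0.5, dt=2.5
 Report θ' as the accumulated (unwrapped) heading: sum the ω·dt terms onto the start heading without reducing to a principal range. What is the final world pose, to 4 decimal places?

(-9.9999, -5.0301, -3.6180)

step 1: θ'=-4.6180 (R=-1.5000) → pose (-4.2433, -3.8423, -4.6180)
step 2: θ'=-4.3680 (R=7.0000) → pose (-4.6232, -2.1387, -4.3680)
step 3: θ'=-2.3680 (R=-0.5000) → pose (-3.8032, -2.3276, -2.3680)
step 4: θ'=-2.3680 (straight) → pose (-5.9494, -4.4238, -2.3680)
step 5: θ'=-3.6180 (R=-3.5000) → pose (-9.9999, -5.0301, -3.6180)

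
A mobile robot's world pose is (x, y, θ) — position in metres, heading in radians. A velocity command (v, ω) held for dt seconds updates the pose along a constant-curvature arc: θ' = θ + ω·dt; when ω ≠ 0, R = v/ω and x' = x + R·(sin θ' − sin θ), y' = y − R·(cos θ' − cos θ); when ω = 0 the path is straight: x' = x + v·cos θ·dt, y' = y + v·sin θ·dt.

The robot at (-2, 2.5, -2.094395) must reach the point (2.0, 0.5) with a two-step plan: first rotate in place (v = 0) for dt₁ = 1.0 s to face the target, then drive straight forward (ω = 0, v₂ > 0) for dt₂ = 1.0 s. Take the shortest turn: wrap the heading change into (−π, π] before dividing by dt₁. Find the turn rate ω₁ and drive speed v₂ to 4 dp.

ω₁ = 1.6307, v₂ = 4.4721

heading to target = atan2(0.5−2.5, 2−-2) = -0.4636
Δθ = wrap(-0.4636 − -2.0944) = 1.6307; ω₁ = Δθ/dt₁ = 1.6307
distance = √((2−-2)² + (0.5−2.5)²) = 4.4721; v₂ = distance/dt₂ = 4.4721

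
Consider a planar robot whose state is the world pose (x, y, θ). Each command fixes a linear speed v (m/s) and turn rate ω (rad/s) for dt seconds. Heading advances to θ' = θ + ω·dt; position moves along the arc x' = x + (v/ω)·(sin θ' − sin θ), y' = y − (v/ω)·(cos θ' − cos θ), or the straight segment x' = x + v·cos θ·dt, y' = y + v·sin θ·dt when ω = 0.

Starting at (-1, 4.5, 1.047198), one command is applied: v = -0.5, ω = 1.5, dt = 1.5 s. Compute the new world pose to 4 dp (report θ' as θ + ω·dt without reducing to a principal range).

θ' = 1.0472 + 1.5·1.5 = 3.2972
R = v/ω = -0.5/1.5 = -0.3333
x' = -1 + -0.3333·(sin 3.2972 − sin 1.0472) = -0.6597
y' = 4.5 − -0.3333·(cos 3.2972 − cos 1.0472) = 4.0040

(-0.6597, 4.0040, 3.2972)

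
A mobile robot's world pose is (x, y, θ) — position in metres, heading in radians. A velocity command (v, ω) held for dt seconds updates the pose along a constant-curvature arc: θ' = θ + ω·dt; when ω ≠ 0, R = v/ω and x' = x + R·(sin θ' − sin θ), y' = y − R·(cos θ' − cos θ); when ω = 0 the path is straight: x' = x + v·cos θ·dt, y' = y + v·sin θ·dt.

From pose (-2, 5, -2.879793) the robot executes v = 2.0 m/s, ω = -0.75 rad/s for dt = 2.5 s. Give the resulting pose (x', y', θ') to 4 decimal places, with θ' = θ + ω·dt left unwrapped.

(-5.3545, 7.6888, -4.7548)

θ' = -2.8798 + -0.75·2.5 = -4.7548
R = v/ω = 2.0/-0.75 = -2.6667
x' = -2 + -2.6667·(sin -4.7548 − sin -2.8798) = -5.3545
y' = 5 − -2.6667·(cos -4.7548 − cos -2.8798) = 7.6888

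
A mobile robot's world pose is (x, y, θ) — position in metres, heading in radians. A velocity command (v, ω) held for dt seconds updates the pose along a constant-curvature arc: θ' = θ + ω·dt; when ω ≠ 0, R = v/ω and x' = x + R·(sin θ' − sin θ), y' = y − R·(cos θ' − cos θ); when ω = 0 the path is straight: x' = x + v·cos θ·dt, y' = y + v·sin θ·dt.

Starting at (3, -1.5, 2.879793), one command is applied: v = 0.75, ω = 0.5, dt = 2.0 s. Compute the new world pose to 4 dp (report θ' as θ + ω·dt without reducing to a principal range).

(1.6023, -1.8394, 3.8798)

θ' = 2.8798 + 0.5·2.0 = 3.8798
R = v/ω = 0.75/0.5 = 1.5000
x' = 3 + 1.5000·(sin 3.8798 − sin 2.8798) = 1.6023
y' = -1.5 − 1.5000·(cos 3.8798 − cos 2.8798) = -1.8394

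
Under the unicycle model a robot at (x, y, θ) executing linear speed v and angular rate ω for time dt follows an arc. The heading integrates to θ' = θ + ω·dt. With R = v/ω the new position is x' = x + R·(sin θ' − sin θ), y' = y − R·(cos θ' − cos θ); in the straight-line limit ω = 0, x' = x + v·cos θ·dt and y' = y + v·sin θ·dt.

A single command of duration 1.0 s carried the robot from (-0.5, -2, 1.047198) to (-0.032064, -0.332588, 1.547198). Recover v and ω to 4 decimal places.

v = 1.7500, ω = 0.5000

Δθ = 1.547198 − 1.047198 = 0.500000
ω = Δθ/dt = 0.500000/1.0 = 0.5000
R = −Δy/(cos θ' − cos θ) = 3.5000
v = R·ω = 3.5000·0.5000 = 1.7500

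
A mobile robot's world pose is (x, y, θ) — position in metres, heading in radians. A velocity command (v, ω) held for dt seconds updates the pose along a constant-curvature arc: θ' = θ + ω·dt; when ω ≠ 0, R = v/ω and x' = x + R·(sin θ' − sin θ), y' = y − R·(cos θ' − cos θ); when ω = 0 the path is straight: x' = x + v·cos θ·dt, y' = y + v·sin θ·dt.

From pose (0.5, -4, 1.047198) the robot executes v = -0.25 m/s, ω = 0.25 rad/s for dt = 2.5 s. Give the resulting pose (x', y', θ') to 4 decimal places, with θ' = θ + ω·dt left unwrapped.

(0.3712, -4.6012, 1.6722)

θ' = 1.0472 + 0.25·2.5 = 1.6722
R = v/ω = -0.25/0.25 = -1.0000
x' = 0.5 + -1.0000·(sin 1.6722 − sin 1.0472) = 0.3712
y' = -4 − -1.0000·(cos 1.6722 − cos 1.0472) = -4.6012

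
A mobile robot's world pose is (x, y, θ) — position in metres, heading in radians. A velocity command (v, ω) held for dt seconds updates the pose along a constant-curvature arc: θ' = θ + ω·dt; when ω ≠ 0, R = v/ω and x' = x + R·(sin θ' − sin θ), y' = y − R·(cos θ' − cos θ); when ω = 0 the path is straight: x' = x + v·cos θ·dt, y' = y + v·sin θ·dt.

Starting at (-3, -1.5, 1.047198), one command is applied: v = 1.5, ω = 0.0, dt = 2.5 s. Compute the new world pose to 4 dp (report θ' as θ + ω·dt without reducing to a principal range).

(-1.1250, 1.7476, 1.0472)

θ' = 1.0472 + 0.0·2.5 = 1.0472
ω = 0 → straight: x' = -3 + 1.5·cos(1.0472)·2.5 = -1.1250
y' = -1.5 + 1.5·sin(1.0472)·2.5 = 1.7476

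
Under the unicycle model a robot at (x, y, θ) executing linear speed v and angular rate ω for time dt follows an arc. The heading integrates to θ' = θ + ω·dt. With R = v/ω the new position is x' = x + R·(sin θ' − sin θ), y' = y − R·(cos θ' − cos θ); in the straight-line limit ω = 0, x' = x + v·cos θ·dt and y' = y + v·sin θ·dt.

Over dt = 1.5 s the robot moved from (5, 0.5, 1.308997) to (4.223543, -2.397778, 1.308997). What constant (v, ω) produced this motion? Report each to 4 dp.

v = -2.0000, ω = 0.0000

Δθ = 1.308997 − 1.308997 = 0.000000
ω = Δθ/dt = 0.000000/1.5 = 0.0000
ω = 0 → v = (Δx·cos θ + Δy·sin θ)/dt = -2.0000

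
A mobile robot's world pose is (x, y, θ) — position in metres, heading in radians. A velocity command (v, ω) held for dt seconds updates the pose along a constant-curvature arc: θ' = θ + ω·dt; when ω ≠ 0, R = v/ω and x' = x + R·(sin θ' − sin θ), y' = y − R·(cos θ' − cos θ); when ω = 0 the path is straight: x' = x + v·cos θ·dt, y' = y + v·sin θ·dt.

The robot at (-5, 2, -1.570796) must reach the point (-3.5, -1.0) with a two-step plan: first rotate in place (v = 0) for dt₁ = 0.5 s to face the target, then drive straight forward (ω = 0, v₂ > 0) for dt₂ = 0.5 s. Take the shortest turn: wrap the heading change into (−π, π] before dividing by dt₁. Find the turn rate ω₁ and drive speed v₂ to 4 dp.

heading to target = atan2(-1−2, -3.5−-5) = -1.1071
Δθ = wrap(-1.1071 − -1.5708) = 0.4636; ω₁ = Δθ/dt₁ = 0.9273
distance = √((-3.5−-5)² + (-1−2)²) = 3.3541; v₂ = distance/dt₂ = 6.7082

ω₁ = 0.9273, v₂ = 6.7082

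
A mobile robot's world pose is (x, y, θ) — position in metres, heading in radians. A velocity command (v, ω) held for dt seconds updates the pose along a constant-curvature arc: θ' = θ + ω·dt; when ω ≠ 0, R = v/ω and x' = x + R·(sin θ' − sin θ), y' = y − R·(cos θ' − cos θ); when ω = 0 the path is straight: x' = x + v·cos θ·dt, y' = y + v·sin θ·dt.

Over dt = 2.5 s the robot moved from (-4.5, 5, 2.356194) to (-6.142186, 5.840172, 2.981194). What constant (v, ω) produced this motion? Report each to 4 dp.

v = 0.7500, ω = 0.2500

Δθ = 2.981194 − 2.356194 = 0.625000
ω = Δθ/dt = 0.625000/2.5 = 0.2500
R = Δx/(sin θ' − sin θ) = 3.0000
v = R·ω = 3.0000·0.2500 = 0.7500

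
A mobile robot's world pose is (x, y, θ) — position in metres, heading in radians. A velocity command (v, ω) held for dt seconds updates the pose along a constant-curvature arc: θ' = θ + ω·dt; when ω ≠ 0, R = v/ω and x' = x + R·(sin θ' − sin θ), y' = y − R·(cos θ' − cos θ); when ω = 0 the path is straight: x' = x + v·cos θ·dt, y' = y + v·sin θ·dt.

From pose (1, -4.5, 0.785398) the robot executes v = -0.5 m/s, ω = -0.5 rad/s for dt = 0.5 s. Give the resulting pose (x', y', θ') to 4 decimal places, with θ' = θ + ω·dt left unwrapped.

(0.8031, -4.6530, 0.5354)

θ' = 0.7854 + -0.5·0.5 = 0.5354
R = v/ω = -0.5/-0.5 = 1.0000
x' = 1 + 1.0000·(sin 0.5354 − sin 0.7854) = 0.8031
y' = -4.5 − 1.0000·(cos 0.5354 − cos 0.7854) = -4.6530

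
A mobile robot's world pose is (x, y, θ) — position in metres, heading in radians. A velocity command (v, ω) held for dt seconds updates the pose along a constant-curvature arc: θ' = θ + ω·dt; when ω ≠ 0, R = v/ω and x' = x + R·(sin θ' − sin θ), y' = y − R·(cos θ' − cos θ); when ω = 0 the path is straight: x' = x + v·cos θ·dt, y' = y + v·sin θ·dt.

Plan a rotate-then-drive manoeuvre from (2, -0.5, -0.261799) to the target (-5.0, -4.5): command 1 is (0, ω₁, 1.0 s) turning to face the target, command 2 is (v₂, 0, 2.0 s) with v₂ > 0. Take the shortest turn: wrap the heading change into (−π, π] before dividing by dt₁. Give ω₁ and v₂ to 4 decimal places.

heading to target = atan2(-4.5−-0.5, -5−2) = -2.6224
Δθ = wrap(-2.6224 − -0.2618) = -2.3606; ω₁ = Δθ/dt₁ = -2.3606
distance = √((-5−2)² + (-4.5−-0.5)²) = 8.0623; v₂ = distance/dt₂ = 4.0311

ω₁ = -2.3606, v₂ = 4.0311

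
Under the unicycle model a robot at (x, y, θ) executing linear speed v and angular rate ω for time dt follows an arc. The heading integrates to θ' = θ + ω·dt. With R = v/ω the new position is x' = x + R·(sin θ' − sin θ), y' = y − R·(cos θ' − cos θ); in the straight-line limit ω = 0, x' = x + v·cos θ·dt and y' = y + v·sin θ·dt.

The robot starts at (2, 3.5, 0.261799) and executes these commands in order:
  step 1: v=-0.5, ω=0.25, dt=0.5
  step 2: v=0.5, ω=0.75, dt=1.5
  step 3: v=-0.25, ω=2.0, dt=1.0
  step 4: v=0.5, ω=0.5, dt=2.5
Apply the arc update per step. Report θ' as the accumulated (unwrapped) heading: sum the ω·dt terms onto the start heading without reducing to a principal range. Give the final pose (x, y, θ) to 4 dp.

(1.7102, 2.8930, 4.7618)

step 1: θ'=0.3868 (R=-2.0000) → pose (1.7632, 3.4204, 0.3868)
step 2: θ'=1.5118 (R=0.6667) → pose (2.1772, 3.9985, 1.5118)
step 3: θ'=3.5118 (R=-0.1250) → pose (2.3472, 3.8746, 3.5118)
step 4: θ'=4.7618 (R=1.0000) → pose (1.7102, 2.8930, 4.7618)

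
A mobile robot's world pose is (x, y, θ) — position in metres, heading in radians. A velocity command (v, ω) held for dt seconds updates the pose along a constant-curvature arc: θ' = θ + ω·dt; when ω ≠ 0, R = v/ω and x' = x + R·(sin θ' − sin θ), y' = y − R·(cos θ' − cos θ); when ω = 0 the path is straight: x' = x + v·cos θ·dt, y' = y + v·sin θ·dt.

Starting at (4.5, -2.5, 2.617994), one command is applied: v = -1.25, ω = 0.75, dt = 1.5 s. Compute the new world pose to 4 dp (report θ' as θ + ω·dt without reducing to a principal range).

(6.2763, -2.4309, 3.7430)

θ' = 2.6180 + 0.75·1.5 = 3.7430
R = v/ω = -1.25/0.75 = -1.6667
x' = 4.5 + -1.6667·(sin 3.7430 − sin 2.6180) = 6.2763
y' = -2.5 − -1.6667·(cos 3.7430 − cos 2.6180) = -2.4309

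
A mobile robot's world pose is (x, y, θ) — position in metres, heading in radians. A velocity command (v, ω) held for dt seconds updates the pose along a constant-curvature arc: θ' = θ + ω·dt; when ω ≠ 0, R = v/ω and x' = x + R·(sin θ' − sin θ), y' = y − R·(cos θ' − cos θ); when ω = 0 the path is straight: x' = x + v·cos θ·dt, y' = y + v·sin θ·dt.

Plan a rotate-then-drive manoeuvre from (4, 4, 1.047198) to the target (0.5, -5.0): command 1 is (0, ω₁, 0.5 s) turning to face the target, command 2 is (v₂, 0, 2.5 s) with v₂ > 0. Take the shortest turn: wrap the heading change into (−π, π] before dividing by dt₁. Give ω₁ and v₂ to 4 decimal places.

heading to target = atan2(-5−4, 0.5−4) = -1.9417
Δθ = wrap(-1.9417 − 1.0472) = -2.9889; ω₁ = Δθ/dt₁ = -5.9778
distance = √((0.5−4)² + (-5−4)²) = 9.6566; v₂ = distance/dt₂ = 3.8626

ω₁ = -5.9778, v₂ = 3.8626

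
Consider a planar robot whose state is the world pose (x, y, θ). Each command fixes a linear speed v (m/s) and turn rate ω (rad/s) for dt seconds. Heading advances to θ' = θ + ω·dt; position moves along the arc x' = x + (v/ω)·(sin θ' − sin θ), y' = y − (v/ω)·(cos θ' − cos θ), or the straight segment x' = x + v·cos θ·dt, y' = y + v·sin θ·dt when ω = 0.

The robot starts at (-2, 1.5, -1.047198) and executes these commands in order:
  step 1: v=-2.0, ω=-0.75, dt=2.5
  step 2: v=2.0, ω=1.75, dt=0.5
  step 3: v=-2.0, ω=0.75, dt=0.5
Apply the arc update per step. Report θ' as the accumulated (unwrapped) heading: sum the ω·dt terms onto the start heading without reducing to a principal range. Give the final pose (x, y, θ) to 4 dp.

step 1: θ'=-2.9222 (R=2.6667) → pose (-0.2710, 5.4361, -2.9222)
step 2: θ'=-2.0472 (R=1.1429) → pose (-1.0378, 4.8447, -2.0472)
step 3: θ'=-1.6722 (R=-2.6667) → pose (-0.7546, 5.7977, -1.6722)

(-0.7546, 5.7977, -1.6722)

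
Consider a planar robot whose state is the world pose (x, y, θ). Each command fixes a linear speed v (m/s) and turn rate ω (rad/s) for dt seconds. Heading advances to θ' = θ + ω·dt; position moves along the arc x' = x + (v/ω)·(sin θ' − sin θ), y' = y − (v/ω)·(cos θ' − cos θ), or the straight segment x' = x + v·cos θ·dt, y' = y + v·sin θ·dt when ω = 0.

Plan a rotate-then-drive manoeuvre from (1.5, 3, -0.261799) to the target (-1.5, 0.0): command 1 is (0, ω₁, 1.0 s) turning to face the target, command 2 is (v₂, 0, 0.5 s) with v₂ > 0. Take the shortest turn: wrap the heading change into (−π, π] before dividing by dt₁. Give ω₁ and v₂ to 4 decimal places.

ω₁ = -2.0944, v₂ = 8.4853

heading to target = atan2(0−3, -1.5−1.5) = -2.3562
Δθ = wrap(-2.3562 − -0.2618) = -2.0944; ω₁ = Δθ/dt₁ = -2.0944
distance = √((-1.5−1.5)² + (0−3)²) = 4.2426; v₂ = distance/dt₂ = 8.4853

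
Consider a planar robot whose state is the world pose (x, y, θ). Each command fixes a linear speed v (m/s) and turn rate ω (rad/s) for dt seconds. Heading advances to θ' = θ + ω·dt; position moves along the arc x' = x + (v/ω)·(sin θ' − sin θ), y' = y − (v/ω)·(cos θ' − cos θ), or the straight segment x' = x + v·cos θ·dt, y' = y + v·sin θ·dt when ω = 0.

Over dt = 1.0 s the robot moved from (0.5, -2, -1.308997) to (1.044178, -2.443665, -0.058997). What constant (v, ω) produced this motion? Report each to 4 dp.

Δθ = -0.058997 − -1.308997 = 1.250000
ω = Δθ/dt = 1.250000/1.0 = 1.2500
R = Δx/(sin θ' − sin θ) = 0.6000
v = R·ω = 0.6000·1.2500 = 0.7500

v = 0.7500, ω = 1.2500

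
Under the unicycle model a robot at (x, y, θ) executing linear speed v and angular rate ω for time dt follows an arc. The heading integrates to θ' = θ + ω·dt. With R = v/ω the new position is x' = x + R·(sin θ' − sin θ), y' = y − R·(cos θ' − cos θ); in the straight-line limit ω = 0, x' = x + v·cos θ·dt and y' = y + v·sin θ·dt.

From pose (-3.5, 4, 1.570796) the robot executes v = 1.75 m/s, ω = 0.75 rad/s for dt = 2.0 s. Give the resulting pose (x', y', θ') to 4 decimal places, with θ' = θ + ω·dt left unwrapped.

θ' = 1.5708 + 0.75·2.0 = 3.0708
R = v/ω = 1.75/0.75 = 2.3333
x' = -3.5 + 2.3333·(sin 3.0708 − sin 1.5708) = -5.6683
y' = 4 − 2.3333·(cos 3.0708 − cos 1.5708) = 6.3275

(-5.6683, 6.3275, 3.0708)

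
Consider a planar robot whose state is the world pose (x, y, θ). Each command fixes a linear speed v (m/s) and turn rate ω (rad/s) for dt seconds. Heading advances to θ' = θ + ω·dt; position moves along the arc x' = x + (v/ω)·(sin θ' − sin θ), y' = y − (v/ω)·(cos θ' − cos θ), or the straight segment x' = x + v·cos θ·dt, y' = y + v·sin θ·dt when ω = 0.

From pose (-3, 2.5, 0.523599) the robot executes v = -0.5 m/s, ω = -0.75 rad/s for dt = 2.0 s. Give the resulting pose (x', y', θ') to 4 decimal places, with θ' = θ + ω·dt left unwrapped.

(-3.8857, 2.7040, -0.9764)

θ' = 0.5236 + -0.75·2.0 = -0.9764
R = v/ω = -0.5/-0.75 = 0.6667
x' = -3 + 0.6667·(sin -0.9764 − sin 0.5236) = -3.8857
y' = 2.5 − 0.6667·(cos -0.9764 − cos 0.5236) = 2.7040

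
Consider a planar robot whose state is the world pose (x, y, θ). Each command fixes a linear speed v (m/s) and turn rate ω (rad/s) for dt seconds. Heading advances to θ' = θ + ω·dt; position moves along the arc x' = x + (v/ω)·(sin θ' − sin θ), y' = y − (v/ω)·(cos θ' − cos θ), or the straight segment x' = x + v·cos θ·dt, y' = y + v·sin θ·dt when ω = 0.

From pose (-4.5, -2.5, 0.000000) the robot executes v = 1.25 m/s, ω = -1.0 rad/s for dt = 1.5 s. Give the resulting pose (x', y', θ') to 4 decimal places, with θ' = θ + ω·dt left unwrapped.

(-3.2531, -3.6616, -1.5000)

θ' = 0.0000 + -1.0·1.5 = -1.5000
R = v/ω = 1.25/-1.0 = -1.2500
x' = -4.5 + -1.2500·(sin -1.5000 − sin 0.0000) = -3.2531
y' = -2.5 − -1.2500·(cos -1.5000 − cos 0.0000) = -3.6616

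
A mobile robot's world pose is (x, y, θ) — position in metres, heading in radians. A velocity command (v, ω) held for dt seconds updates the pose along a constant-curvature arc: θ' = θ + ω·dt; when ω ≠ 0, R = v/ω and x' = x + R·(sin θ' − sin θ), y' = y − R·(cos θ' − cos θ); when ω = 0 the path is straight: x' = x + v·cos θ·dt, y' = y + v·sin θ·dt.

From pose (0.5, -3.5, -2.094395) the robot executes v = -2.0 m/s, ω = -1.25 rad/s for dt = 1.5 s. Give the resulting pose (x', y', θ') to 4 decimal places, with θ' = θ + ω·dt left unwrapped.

θ' = -2.0944 + -1.25·1.5 = -3.9694
R = v/ω = -2.0/-1.25 = 1.6000
x' = 0.5 + 1.6000·(sin -3.9694 − sin -2.0944) = 3.0640
y' = -3.5 − 1.6000·(cos -3.9694 − cos -2.0944) = -3.2176

(3.0640, -3.2176, -3.9694)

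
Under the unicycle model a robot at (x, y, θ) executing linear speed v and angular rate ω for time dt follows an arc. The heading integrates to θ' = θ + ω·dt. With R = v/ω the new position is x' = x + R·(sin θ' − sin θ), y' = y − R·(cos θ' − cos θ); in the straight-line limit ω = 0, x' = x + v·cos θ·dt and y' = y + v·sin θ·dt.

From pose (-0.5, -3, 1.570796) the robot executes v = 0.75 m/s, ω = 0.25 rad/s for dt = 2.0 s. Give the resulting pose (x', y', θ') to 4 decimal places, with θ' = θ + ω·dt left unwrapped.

(-0.8673, -1.5617, 2.0708)

θ' = 1.5708 + 0.25·2.0 = 2.0708
R = v/ω = 0.75/0.25 = 3.0000
x' = -0.5 + 3.0000·(sin 2.0708 − sin 1.5708) = -0.8673
y' = -3 − 3.0000·(cos 2.0708 − cos 1.5708) = -1.5617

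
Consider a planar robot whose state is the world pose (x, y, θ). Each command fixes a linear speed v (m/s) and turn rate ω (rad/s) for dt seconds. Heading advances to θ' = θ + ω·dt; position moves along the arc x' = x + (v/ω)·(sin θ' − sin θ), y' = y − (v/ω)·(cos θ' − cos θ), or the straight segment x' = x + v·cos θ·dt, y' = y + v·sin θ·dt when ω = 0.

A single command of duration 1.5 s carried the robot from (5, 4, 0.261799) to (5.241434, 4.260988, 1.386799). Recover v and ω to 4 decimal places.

Δθ = 1.386799 − 0.261799 = 1.125000
ω = Δθ/dt = 1.125000/1.5 = 0.7500
R = −Δy/(cos θ' − cos θ) = 0.3333
v = R·ω = 0.3333·0.7500 = 0.2500

v = 0.2500, ω = 0.7500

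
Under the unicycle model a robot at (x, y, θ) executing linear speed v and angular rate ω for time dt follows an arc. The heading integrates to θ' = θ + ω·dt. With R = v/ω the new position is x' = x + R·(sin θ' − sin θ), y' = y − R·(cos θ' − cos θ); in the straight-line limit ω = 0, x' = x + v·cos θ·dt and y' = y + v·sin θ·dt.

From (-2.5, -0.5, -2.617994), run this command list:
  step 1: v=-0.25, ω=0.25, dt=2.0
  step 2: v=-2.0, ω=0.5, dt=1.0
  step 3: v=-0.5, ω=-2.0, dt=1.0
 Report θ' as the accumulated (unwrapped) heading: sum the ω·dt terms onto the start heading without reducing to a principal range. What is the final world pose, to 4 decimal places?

step 1: θ'=-2.1180 (R=-1.0000) → pose (-2.1460, -0.1543, -2.1180)
step 2: θ'=-1.6180 (R=-4.0000) → pose (-1.5664, 1.7382, -1.6180)
step 3: θ'=-3.6180 (R=0.2500) → pose (-1.2020, 1.9486, -3.6180)

(-1.2020, 1.9486, -3.6180)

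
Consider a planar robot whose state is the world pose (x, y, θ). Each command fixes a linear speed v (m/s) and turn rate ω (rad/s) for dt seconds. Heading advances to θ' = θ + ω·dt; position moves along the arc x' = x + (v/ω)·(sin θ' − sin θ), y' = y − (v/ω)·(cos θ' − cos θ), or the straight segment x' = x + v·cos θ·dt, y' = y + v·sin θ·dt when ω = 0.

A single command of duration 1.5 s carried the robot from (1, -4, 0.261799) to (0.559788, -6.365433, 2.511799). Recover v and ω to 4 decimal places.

v = -2.0000, ω = 1.5000

Δθ = 2.511799 − 0.261799 = 2.250000
ω = Δθ/dt = 2.250000/1.5 = 1.5000
R = −Δy/(cos θ' − cos θ) = -1.3333
v = R·ω = -1.3333·1.5000 = -2.0000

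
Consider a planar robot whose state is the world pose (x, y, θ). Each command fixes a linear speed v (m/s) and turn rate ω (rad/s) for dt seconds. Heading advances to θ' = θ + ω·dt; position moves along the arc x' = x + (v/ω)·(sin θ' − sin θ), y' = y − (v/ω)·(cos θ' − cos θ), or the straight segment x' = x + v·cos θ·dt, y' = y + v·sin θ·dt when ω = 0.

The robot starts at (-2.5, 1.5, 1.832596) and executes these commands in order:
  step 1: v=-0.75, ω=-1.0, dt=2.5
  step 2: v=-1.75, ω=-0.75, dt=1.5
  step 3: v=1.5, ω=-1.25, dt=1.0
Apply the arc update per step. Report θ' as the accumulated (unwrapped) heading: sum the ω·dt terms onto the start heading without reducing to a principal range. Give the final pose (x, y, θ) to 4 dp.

step 1: θ'=-0.6674 (R=0.7500) → pose (-3.6887, 0.7168, -0.6674)
step 2: θ'=-1.7924 (R=2.3333) → pose (-4.5207, 3.0623, -1.7924)
step 3: θ'=-3.0424 (R=-1.2000) → pose (-5.5725, 2.1320, -3.0424)

(-5.5725, 2.1320, -3.0424)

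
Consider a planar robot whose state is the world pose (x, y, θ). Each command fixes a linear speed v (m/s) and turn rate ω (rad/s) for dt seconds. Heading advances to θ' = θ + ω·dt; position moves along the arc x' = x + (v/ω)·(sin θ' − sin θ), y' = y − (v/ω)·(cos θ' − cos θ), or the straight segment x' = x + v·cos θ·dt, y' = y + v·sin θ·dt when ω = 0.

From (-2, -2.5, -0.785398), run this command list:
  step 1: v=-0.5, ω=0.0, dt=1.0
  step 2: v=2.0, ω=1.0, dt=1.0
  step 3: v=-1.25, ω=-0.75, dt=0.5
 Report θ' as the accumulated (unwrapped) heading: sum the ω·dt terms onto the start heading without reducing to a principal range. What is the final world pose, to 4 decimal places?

(-1.1345, -2.7032, -0.1604)

step 1: θ'=-0.7854 (straight) → pose (-2.3536, -2.1464, -0.7854)
step 2: θ'=0.2146 (R=2.0000) → pose (-0.5134, -2.6864, 0.2146)
step 3: θ'=-0.1604 (R=1.6667) → pose (-1.1345, -2.7032, -0.1604)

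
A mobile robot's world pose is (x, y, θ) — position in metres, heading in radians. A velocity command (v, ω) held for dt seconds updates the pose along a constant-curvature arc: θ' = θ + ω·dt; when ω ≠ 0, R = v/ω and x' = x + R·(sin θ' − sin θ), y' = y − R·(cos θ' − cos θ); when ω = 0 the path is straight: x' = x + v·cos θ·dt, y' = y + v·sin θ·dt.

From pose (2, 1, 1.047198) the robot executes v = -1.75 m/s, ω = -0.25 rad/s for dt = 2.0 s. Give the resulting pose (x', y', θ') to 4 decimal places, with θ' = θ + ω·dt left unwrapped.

(-0.4201, -1.4779, 0.5472)

θ' = 1.0472 + -0.25·2.0 = 0.5472
R = v/ω = -1.75/-0.25 = 7.0000
x' = 2 + 7.0000·(sin 0.5472 − sin 1.0472) = -0.4201
y' = 1 − 7.0000·(cos 0.5472 − cos 1.0472) = -1.4779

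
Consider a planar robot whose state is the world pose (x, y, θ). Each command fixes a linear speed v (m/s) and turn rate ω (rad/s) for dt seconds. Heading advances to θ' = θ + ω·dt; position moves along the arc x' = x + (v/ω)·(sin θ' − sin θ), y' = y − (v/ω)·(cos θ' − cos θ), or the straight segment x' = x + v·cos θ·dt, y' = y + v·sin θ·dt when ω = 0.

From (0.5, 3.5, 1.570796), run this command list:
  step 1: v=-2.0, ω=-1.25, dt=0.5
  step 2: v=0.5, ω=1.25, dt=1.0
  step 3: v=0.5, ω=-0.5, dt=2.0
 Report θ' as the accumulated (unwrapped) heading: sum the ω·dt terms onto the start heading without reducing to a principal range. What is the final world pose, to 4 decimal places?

(0.0780, 3.9833, 1.1958)

step 1: θ'=0.9458 (R=1.6000) → pose (0.1975, 2.5638, 0.9458)
step 2: θ'=2.1958 (R=0.4000) → pose (0.1975, 3.0319, 2.1958)
step 3: θ'=1.1958 (R=-1.0000) → pose (0.0780, 3.9833, 1.1958)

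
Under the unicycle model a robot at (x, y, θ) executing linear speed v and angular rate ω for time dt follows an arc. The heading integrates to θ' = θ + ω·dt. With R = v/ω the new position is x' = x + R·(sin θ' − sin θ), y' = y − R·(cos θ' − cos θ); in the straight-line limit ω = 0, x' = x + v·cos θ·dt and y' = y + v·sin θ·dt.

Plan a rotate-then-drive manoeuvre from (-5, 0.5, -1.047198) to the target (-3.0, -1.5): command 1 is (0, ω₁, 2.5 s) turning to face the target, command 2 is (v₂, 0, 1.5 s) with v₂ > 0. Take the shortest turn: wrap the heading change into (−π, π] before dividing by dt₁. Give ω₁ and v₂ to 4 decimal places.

heading to target = atan2(-1.5−0.5, -3−-5) = -0.7854
Δθ = wrap(-0.7854 − -1.0472) = 0.2618; ω₁ = Δθ/dt₁ = 0.1047
distance = √((-3−-5)² + (-1.5−0.5)²) = 2.8284; v₂ = distance/dt₂ = 1.8856

ω₁ = 0.1047, v₂ = 1.8856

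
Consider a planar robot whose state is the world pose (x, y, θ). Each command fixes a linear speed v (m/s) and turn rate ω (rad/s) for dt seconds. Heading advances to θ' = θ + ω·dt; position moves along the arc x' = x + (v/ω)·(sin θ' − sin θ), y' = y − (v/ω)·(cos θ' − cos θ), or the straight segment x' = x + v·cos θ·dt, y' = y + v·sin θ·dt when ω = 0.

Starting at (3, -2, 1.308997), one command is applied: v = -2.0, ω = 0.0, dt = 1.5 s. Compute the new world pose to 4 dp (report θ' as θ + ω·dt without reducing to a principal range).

θ' = 1.3090 + 0.0·1.5 = 1.3090
ω = 0 → straight: x' = 3 + -2.0·cos(1.3090)·1.5 = 2.2235
y' = -2 + -2.0·sin(1.3090)·1.5 = -4.8978

(2.2235, -4.8978, 1.3090)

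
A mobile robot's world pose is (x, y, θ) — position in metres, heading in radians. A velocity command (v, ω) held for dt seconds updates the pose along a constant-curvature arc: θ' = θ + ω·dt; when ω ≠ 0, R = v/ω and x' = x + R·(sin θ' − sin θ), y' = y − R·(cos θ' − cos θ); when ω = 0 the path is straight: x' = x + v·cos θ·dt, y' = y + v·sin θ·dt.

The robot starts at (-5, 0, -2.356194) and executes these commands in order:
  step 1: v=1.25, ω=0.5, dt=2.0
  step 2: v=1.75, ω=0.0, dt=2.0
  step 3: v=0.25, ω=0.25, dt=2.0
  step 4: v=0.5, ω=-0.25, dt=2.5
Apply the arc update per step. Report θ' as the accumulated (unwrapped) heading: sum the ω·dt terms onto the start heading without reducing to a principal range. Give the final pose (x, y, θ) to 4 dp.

step 1: θ'=-1.3562 (R=2.5000) → pose (-5.6749, -2.3002, -1.3562)
step 2: θ'=-1.3562 (straight) → pose (-4.9295, -5.7199, -1.3562)
step 3: θ'=-0.8562 (R=1.0000) → pose (-4.7078, -6.1622, -0.8562)
step 4: θ'=-1.4812 (R=-2.0000) → pose (-4.2266, -7.2939, -1.4812)

(-4.2266, -7.2939, -1.4812)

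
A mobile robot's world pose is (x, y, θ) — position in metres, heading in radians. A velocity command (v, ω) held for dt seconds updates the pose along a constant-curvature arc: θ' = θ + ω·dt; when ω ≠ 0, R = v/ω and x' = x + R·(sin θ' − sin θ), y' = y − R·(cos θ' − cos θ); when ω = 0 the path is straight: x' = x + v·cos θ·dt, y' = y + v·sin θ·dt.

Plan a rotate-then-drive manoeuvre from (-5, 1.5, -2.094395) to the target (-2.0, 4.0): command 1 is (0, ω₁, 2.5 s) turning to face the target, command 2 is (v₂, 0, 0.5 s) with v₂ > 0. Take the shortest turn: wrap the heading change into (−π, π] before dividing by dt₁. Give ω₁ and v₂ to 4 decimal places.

ω₁ = 1.1157, v₂ = 7.8102

heading to target = atan2(4−1.5, -2−-5) = 0.6947
Δθ = wrap(0.6947 − -2.0944) = 2.7891; ω₁ = Δθ/dt₁ = 1.1157
distance = √((-2−-5)² + (4−1.5)²) = 3.9051; v₂ = distance/dt₂ = 7.8102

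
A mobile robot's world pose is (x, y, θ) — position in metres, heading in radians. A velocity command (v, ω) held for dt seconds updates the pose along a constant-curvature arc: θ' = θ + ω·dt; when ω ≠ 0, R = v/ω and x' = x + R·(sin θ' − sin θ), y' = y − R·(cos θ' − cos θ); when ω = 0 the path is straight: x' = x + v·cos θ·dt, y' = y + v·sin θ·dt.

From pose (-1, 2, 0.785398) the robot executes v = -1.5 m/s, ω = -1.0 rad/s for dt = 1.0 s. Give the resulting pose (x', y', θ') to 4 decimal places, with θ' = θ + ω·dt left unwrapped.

(-2.3801, 1.5951, -0.2146)

θ' = 0.7854 + -1.0·1.0 = -0.2146
R = v/ω = -1.5/-1.0 = 1.5000
x' = -1 + 1.5000·(sin -0.2146 − sin 0.7854) = -2.3801
y' = 2 − 1.5000·(cos -0.2146 − cos 0.7854) = 1.5951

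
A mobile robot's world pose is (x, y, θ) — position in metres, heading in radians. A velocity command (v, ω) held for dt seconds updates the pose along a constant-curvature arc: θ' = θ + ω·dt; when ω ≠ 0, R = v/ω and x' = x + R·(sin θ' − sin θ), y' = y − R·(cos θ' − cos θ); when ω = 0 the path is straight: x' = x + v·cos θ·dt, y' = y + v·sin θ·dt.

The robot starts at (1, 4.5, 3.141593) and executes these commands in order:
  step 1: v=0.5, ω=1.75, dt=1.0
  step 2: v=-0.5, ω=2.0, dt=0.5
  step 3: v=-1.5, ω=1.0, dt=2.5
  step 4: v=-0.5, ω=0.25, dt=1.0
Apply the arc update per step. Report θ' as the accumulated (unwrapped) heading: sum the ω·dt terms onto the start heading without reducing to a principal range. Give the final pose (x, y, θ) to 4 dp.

step 1: θ'=4.8916 (R=0.2857) → pose (0.7189, 4.1634, 4.8916)
step 2: θ'=5.8916 (R=-0.2500) → pose (0.5683, 4.3499, 5.8916)
step 3: θ'=8.3916 (R=-1.5000) → pose (-1.2926, 2.1953, 8.3916)
step 4: θ'=8.6416 (R=-2.0000) → pose (-0.9858, 1.8021, 8.6416)

(-0.9858, 1.8021, 8.6416)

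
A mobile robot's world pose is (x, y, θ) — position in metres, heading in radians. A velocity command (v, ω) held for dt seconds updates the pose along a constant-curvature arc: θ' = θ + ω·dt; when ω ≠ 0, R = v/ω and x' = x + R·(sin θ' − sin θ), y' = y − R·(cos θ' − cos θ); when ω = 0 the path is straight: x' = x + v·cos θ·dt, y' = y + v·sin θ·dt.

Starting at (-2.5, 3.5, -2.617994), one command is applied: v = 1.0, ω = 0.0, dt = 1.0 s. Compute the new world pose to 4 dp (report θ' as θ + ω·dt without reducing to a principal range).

(-3.3660, 3.0000, -2.6180)

θ' = -2.6180 + 0.0·1.0 = -2.6180
ω = 0 → straight: x' = -2.5 + 1.0·cos(-2.6180)·1.0 = -3.3660
y' = 3.5 + 1.0·sin(-2.6180)·1.0 = 3.0000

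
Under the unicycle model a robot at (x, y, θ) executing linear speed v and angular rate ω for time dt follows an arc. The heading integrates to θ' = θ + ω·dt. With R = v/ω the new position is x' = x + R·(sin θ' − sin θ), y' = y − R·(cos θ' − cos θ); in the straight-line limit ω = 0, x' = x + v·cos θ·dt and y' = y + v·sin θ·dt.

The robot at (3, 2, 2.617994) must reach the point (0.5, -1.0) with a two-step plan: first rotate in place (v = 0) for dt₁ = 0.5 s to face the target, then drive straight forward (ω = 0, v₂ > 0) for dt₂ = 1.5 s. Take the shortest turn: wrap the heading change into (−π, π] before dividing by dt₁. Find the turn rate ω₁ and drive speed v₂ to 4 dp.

ω₁ = 2.7993, v₂ = 2.6034

heading to target = atan2(-1−2, 0.5−3) = -2.2655
Δθ = wrap(-2.2655 − 2.6180) = 1.3997; ω₁ = Δθ/dt₁ = 2.7993
distance = √((0.5−3)² + (-1−2)²) = 3.9051; v₂ = distance/dt₂ = 2.6034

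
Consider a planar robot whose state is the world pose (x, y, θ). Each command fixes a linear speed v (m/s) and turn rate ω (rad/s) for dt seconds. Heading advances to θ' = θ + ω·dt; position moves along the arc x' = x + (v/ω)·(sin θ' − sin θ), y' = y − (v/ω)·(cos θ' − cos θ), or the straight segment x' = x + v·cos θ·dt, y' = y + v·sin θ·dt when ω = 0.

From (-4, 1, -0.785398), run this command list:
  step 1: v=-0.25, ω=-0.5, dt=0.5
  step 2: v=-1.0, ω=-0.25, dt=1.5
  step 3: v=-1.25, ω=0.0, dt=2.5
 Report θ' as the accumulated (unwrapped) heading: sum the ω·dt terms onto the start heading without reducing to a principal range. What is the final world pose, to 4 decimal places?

(-5.0840, 5.5852, -1.4104)

step 1: θ'=-1.0354 (R=0.5000) → pose (-4.0765, 1.0985, -1.0354)
step 2: θ'=-1.4104 (R=4.0000) → pose (-4.5849, 2.5004, -1.4104)
step 3: θ'=-1.4104 (straight) → pose (-5.0840, 5.5852, -1.4104)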